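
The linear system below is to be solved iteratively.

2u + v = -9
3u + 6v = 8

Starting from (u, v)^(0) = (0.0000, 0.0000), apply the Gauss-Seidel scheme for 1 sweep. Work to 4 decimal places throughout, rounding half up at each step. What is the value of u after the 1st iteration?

-4.5000

Iteration 1:
  u = (-9 - (1)·0.0000) / (2) = -4.5000
  v = (8 - (3)·-4.5000) / (6) = 3.5833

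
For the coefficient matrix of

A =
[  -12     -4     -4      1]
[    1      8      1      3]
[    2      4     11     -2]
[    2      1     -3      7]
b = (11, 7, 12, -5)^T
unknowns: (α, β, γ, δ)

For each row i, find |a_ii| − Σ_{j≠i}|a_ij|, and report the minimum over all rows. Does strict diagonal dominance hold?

row 1: |-12| − (4+4+1) = 3
row 2: |8| − (1+1+3) = 3
row 3: |11| − (2+4+2) = 3
row 4: |7| − (2+1+3) = 1
minimum over rows = 1 → strictly diagonally dominant (convergence guaranteed)

1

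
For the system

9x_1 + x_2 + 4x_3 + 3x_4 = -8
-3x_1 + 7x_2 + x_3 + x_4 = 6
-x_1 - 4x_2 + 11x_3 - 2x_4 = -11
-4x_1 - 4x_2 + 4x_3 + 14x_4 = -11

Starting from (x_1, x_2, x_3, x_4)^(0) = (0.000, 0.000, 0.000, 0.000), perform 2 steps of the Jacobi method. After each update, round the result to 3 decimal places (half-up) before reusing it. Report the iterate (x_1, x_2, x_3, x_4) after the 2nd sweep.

(-0.278, 0.731, -0.912, -0.509)

Iteration 1:
  x_1 = (-8 - (1)·0.000 - (4)·0.000 - (3)·0.000) / (9) = -0.889
  x_2 = (6 - (-3)·0.000 - (1)·0.000 - (1)·0.000) / (7) = 0.857
  x_3 = (-11 - (-1)·0.000 - (-4)·0.000 - (-2)·0.000) / (11) = -1.000
  x_4 = (-11 - (-4)·0.000 - (-4)·0.000 - (4)·0.000) / (14) = -0.786
Iteration 2:
  x_1 = (-8 - (1)·0.857 - (4)·-1.000 - (3)·-0.786) / (9) = -0.278
  x_2 = (6 - (-3)·-0.889 - (1)·-1.000 - (1)·-0.786) / (7) = 0.731
  x_3 = (-11 - (-1)·-0.889 - (-4)·0.857 - (-2)·-0.786) / (11) = -0.912
  x_4 = (-11 - (-4)·-0.889 - (-4)·0.857 - (4)·-1.000) / (14) = -0.509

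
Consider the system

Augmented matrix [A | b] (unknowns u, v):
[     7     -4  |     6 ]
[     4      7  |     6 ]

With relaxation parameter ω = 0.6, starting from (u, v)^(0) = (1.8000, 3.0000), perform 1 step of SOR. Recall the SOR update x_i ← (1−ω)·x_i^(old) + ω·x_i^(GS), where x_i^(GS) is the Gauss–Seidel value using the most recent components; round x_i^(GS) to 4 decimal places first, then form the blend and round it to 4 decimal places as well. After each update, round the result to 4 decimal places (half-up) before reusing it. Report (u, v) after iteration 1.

(2.2628, 0.9385)

Iteration 1:
  u: GS value = (6 - (-4)·3.0000) / (7) = 2.5714;  u ← (1−ω)·1.8000 + ω·2.5714 = 2.2628
  v: GS value = (6 - (4)·2.2628) / (7) = -0.4359;  v ← (1−ω)·3.0000 + ω·-0.4359 = 0.9385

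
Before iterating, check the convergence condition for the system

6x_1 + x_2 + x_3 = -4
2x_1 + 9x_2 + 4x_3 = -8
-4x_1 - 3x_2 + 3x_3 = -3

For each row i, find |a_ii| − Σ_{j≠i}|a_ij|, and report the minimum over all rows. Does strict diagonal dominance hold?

-4

row 1: |6| − (1+1) = 4
row 2: |9| − (2+4) = 3
row 3: |3| − (4+3) = -4
minimum over rows = -4 → not strictly diagonally dominant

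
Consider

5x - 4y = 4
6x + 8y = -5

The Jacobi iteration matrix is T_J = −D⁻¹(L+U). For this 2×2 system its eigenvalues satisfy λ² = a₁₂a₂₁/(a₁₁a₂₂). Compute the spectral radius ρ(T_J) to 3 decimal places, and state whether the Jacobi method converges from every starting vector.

0.775

a₁₂a₂₁/(a₁₁a₂₂) = (-4)·(6) / ((5)·(8)) = -0.600000
ρ = √|-0.600000| = √0.600000 = 0.775
ρ < 1, so Jacobi converges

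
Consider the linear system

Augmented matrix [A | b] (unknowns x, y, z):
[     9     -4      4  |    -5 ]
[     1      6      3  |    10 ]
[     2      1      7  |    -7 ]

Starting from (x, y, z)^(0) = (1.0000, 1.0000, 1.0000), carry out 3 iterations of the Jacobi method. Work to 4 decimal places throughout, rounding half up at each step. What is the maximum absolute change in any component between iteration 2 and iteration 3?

Iteration 1:
  x = (-5 - (-4)·1.0000 - (4)·1.0000) / (9) = -0.5556
  y = (10 - (1)·1.0000 - (3)·1.0000) / (6) = 1.0000
  z = (-7 - (2)·1.0000 - (1)·1.0000) / (7) = -1.4286
Iteration 2:
  x = (-5 - (-4)·1.0000 - (4)·-1.4286) / (9) = 0.5238
  y = (10 - (1)·-0.5556 - (3)·-1.4286) / (6) = 2.4736
  z = (-7 - (2)·-0.5556 - (1)·1.0000) / (7) = -0.9841
Iteration 3:
  x = (-5 - (-4)·2.4736 - (4)·-0.9841) / (9) = 0.9812
  y = (10 - (1)·0.5238 - (3)·-0.9841) / (6) = 2.0714
  z = (-7 - (2)·0.5238 - (1)·2.4736) / (7) = -1.5030
Change: (0.4574, -0.4022, -0.5189) → max |·| = 0.5189

0.5189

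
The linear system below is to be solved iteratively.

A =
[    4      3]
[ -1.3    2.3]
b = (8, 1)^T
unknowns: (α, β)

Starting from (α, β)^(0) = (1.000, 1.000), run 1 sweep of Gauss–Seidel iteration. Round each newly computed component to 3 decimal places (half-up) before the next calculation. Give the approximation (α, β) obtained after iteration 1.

Iteration 1:
  α = (8 - (3)·1.000) / (4) = 1.250
  β = (1 - (-1.3)·1.250) / (2.3) = 1.141

(1.250, 1.141)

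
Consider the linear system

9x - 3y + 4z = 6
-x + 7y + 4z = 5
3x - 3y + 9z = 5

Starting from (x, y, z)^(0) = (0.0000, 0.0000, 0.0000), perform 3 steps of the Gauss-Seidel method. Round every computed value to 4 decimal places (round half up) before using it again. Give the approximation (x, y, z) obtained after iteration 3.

Iteration 1:
  x = (6 - (-3)·0.0000 - (4)·0.0000) / (9) = 0.6667
  y = (5 - (-1)·0.6667 - (4)·0.0000) / (7) = 0.8095
  z = (5 - (3)·0.6667 - (-3)·0.8095) / (9) = 0.6032
Iteration 2:
  x = (6 - (-3)·0.8095 - (4)·0.6032) / (9) = 0.6684
  y = (5 - (-1)·0.6684 - (4)·0.6032) / (7) = 0.4651
  z = (5 - (3)·0.6684 - (-3)·0.4651) / (9) = 0.4878
Iteration 3:
  x = (6 - (-3)·0.4651 - (4)·0.4878) / (9) = 0.6049
  y = (5 - (-1)·0.6049 - (4)·0.4878) / (7) = 0.5220
  z = (5 - (3)·0.6049 - (-3)·0.5220) / (9) = 0.5279

(0.6049, 0.5220, 0.5279)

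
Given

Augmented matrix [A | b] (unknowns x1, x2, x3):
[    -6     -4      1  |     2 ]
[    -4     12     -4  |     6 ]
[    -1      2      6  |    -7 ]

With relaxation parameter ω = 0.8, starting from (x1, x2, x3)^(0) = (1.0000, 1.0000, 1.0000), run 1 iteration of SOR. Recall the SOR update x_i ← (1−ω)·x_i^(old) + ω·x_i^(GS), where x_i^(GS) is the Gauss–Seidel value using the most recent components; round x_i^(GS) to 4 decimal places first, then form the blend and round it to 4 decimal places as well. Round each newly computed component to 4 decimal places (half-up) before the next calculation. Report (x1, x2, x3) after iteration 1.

Iteration 1:
  x1: GS value = (2 - (-4)·1.0000 - (1)·1.0000) / (-6) = -0.8333;  x1 ← (1−ω)·1.0000 + ω·-0.8333 = -0.4666
  x2: GS value = (6 - (-4)·-0.4666 - (-4)·1.0000) / (12) = 0.6778;  x2 ← (1−ω)·1.0000 + ω·0.6778 = 0.7422
  x3: GS value = (-7 - (-1)·-0.4666 - (2)·0.7422) / (6) = -1.4918;  x3 ← (1−ω)·1.0000 + ω·-1.4918 = -0.9934

(-0.4666, 0.7422, -0.9934)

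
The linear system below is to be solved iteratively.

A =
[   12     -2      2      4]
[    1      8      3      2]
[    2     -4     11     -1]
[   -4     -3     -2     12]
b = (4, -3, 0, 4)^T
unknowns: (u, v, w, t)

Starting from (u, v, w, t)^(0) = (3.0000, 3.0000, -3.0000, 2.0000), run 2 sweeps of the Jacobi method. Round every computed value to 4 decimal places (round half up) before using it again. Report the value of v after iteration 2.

-1.1269

Iteration 1:
  u = (4 - (-2)·3.0000 - (2)·-3.0000 - (4)·2.0000) / (12) = 0.6667
  v = (-3 - (1)·3.0000 - (3)·-3.0000 - (2)·2.0000) / (8) = -0.1250
  w = (0 - (2)·3.0000 - (-4)·3.0000 - (-1)·2.0000) / (11) = 0.7273
  t = (4 - (-4)·3.0000 - (-3)·3.0000 - (-2)·-3.0000) / (12) = 1.5833
Iteration 2:
  u = (4 - (-2)·-0.1250 - (2)·0.7273 - (4)·1.5833) / (12) = -0.3365
  v = (-3 - (1)·0.6667 - (3)·0.7273 - (2)·1.5833) / (8) = -1.1269
  w = (0 - (2)·0.6667 - (-4)·-0.1250 - (-1)·1.5833) / (11) = -0.0227
  t = (4 - (-4)·0.6667 - (-3)·-0.1250 - (-2)·0.7273) / (12) = 0.6455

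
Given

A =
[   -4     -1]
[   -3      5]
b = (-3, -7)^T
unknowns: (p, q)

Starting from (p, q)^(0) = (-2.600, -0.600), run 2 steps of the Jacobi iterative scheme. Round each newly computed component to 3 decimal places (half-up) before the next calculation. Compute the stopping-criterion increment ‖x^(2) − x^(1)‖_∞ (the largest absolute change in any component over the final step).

Iteration 1:
  p = (-3 - (-1)·-0.600) / (-4) = 0.900
  q = (-7 - (-3)·-2.600) / (5) = -2.960
Iteration 2:
  p = (-3 - (-1)·-2.960) / (-4) = 1.490
  q = (-7 - (-3)·0.900) / (5) = -0.860
Change: (0.590, 2.100) → max |·| = 2.100

2.100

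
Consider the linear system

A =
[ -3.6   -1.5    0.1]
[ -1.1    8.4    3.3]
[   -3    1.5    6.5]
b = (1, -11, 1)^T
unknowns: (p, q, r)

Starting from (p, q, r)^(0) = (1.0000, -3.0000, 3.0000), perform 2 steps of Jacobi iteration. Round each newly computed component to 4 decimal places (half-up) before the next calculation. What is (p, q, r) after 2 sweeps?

Iteration 1:
  p = (1 - (-1.5)·-3.0000 - (0.1)·3.0000) / (-3.6) = 1.0556
  q = (-11 - (-1.1)·1.0000 - (3.3)·3.0000) / (8.4) = -2.3571
  r = (1 - (-3)·1.0000 - (1.5)·-3.0000) / (6.5) = 1.3077
Iteration 2:
  p = (1 - (-1.5)·-2.3571 - (0.1)·1.3077) / (-3.6) = 0.7407
  q = (-11 - (-1.1)·1.0556 - (3.3)·1.3077) / (8.4) = -1.6850
  r = (1 - (-3)·1.0556 - (1.5)·-2.3571) / (6.5) = 1.1850

(0.7407, -1.6850, 1.1850)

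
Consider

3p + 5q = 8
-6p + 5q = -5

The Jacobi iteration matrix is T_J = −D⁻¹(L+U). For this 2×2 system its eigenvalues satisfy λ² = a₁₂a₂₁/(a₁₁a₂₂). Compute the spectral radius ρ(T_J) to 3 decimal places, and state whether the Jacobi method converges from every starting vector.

a₁₂a₂₁/(a₁₁a₂₂) = (5)·(-6) / ((3)·(5)) = -2.000000
ρ = √|-2.000000| = √2.000000 = 1.414
ρ > 1, so Jacobi diverges

1.414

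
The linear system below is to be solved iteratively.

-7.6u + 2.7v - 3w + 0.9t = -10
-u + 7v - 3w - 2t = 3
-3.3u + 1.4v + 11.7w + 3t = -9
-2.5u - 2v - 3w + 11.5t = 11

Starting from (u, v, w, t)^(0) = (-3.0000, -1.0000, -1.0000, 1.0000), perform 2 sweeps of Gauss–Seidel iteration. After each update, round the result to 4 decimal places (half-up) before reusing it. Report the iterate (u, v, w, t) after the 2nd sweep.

(1.8971, 0.7523, -0.6289, 1.3357)

Iteration 1:
  u = (-10 - (2.7)·-1.0000 - (-3)·-1.0000 - (0.9)·1.0000) / (-7.6) = 1.4737
  v = (3 - (-1)·1.4737 - (-3)·-1.0000 - (-2)·1.0000) / (7) = 0.4962
  w = (-9 - (-3.3)·1.4737 - (1.4)·0.4962 - (3)·1.0000) / (11.7) = -0.6694
  t = (11 - (-2.5)·1.4737 - (-2)·0.4962 - (-3)·-0.6694) / (11.5) = 1.1886
Iteration 2:
  u = (-10 - (2.7)·0.4962 - (-3)·-0.6694 - (0.9)·1.1886) / (-7.6) = 1.8971
  v = (3 - (-1)·1.8971 - (-3)·-0.6694 - (-2)·1.1886) / (7) = 0.7523
  w = (-9 - (-3.3)·1.8971 - (1.4)·0.7523 - (3)·1.1886) / (11.7) = -0.6289
  t = (11 - (-2.5)·1.8971 - (-2)·0.7523 - (-3)·-0.6289) / (11.5) = 1.3357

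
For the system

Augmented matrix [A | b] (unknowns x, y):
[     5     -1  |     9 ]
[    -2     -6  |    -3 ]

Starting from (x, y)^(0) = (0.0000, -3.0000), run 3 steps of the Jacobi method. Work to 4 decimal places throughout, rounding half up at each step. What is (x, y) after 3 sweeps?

Iteration 1:
  x = (9 - (-1)·-3.0000) / (5) = 1.2000
  y = (-3 - (-2)·0.0000) / (-6) = 0.5000
Iteration 2:
  x = (9 - (-1)·0.5000) / (5) = 1.9000
  y = (-3 - (-2)·1.2000) / (-6) = 0.1000
Iteration 3:
  x = (9 - (-1)·0.1000) / (5) = 1.8200
  y = (-3 - (-2)·1.9000) / (-6) = -0.1333

(1.8200, -0.1333)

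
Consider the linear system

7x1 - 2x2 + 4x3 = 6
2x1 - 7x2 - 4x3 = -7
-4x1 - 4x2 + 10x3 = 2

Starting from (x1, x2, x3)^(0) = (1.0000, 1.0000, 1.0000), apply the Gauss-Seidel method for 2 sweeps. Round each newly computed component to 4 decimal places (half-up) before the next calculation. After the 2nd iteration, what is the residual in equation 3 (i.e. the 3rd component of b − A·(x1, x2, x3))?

0.0000

Iteration 1:
  x1 = (6 - (-2)·1.0000 - (4)·1.0000) / (7) = 0.5714
  x2 = (-7 - (2)·0.5714 - (-4)·1.0000) / (-7) = 0.5918
  x3 = (2 - (-4)·0.5714 - (-4)·0.5918) / (10) = 0.6653
Iteration 2:
  x1 = (6 - (-2)·0.5918 - (4)·0.6653) / (7) = 0.6461
  x2 = (-7 - (2)·0.6461 - (-4)·0.6653) / (-7) = 0.8044
  x3 = (2 - (-4)·0.6461 - (-4)·0.8044) / (10) = 0.7802
Residual b − A·x = (-0.0347, 0.4594, 0.0000)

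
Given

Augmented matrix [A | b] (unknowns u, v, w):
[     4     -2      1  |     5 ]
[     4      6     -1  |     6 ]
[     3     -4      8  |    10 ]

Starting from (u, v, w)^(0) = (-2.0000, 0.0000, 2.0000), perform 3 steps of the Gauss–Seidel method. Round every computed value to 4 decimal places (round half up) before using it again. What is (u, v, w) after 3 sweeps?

(1.1928, 0.3598, 0.9826)

Iteration 1:
  u = (5 - (-2)·0.0000 - (1)·2.0000) / (4) = 0.7500
  v = (6 - (4)·0.7500 - (-1)·2.0000) / (6) = 0.8333
  w = (10 - (3)·0.7500 - (-4)·0.8333) / (8) = 1.3854
Iteration 2:
  u = (5 - (-2)·0.8333 - (1)·1.3854) / (4) = 1.3203
  v = (6 - (4)·1.3203 - (-1)·1.3854) / (6) = 0.3507
  w = (10 - (3)·1.3203 - (-4)·0.3507) / (8) = 0.9302
Iteration 3:
  u = (5 - (-2)·0.3507 - (1)·0.9302) / (4) = 1.1928
  v = (6 - (4)·1.1928 - (-1)·0.9302) / (6) = 0.3598
  w = (10 - (3)·1.1928 - (-4)·0.3598) / (8) = 0.9826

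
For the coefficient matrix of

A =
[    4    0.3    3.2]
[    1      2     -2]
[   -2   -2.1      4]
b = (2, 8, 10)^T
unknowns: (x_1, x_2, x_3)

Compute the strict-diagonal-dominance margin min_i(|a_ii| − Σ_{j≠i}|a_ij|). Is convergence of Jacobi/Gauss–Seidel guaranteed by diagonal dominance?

row 1: |4| − (0.3+3.2) = 0.5
row 2: |2| − (1+2) = -1
row 3: |4| − (2+2.1) = -0.1
minimum over rows = -1 → not strictly diagonally dominant

-1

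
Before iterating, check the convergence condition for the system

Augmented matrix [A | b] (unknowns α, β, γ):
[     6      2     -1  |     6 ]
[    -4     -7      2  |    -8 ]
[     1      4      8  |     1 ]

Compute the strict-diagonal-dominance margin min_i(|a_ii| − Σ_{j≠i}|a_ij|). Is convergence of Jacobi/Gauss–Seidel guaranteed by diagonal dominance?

row 1: |6| − (2+1) = 3
row 2: |-7| − (4+2) = 1
row 3: |8| − (1+4) = 3
minimum over rows = 1 → strictly diagonally dominant (convergence guaranteed)

1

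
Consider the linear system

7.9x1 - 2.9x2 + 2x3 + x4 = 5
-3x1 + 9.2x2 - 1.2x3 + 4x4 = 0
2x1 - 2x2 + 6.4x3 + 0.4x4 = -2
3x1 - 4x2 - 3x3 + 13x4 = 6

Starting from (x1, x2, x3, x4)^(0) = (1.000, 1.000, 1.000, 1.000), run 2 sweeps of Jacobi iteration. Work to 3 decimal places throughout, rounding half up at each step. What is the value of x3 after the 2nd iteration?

Iteration 1:
  x1 = (5 - (-2.9)·1.000 - (2)·1.000 - (1)·1.000) / (7.9) = 0.620
  x2 = (0 - (-3)·1.000 - (-1.2)·1.000 - (4)·1.000) / (9.2) = 0.022
  x3 = (-2 - (2)·1.000 - (-2)·1.000 - (0.4)·1.000) / (6.4) = -0.375
  x4 = (6 - (3)·1.000 - (-4)·1.000 - (-3)·1.000) / (13) = 0.769
Iteration 2:
  x1 = (5 - (-2.9)·0.022 - (2)·-0.375 - (1)·0.769) / (7.9) = 0.639
  x2 = (0 - (-3)·0.620 - (-1.2)·-0.375 - (4)·0.769) / (9.2) = -0.181
  x3 = (-2 - (2)·0.620 - (-2)·0.022 - (0.4)·0.769) / (6.4) = -0.547
  x4 = (6 - (3)·0.620 - (-4)·0.022 - (-3)·-0.375) / (13) = 0.239

-0.547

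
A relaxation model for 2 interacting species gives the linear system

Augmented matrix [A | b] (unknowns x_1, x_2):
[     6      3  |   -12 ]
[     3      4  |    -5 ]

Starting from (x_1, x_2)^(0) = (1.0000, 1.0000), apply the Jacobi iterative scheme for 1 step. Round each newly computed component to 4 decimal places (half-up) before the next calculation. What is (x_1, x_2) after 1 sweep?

Iteration 1:
  x_1 = (-12 - (3)·1.0000) / (6) = -2.5000
  x_2 = (-5 - (3)·1.0000) / (4) = -2.0000

(-2.5000, -2.0000)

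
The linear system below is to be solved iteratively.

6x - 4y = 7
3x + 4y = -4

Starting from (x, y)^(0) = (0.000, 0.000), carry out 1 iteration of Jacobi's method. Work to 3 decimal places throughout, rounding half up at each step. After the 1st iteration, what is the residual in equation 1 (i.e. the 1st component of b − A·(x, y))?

-4.002

Iteration 1:
  x = (7 - (-4)·0.000) / (6) = 1.167
  y = (-4 - (3)·0.000) / (4) = -1.000
Residual b − A·x = (-4.002, -3.501)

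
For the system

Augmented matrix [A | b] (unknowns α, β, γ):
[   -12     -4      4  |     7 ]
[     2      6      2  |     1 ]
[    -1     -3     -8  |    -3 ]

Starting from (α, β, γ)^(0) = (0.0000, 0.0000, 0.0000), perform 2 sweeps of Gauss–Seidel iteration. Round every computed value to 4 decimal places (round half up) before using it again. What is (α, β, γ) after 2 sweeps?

Iteration 1:
  α = (7 - (-4)·0.0000 - (4)·0.0000) / (-12) = -0.5833
  β = (1 - (2)·-0.5833 - (2)·0.0000) / (6) = 0.3611
  γ = (-3 - (-1)·-0.5833 - (-3)·0.3611) / (-8) = 0.3125
Iteration 2:
  α = (7 - (-4)·0.3611 - (4)·0.3125) / (-12) = -0.5995
  β = (1 - (2)·-0.5995 - (2)·0.3125) / (6) = 0.2623
  γ = (-3 - (-1)·-0.5995 - (-3)·0.2623) / (-8) = 0.3516

(-0.5995, 0.2623, 0.3516)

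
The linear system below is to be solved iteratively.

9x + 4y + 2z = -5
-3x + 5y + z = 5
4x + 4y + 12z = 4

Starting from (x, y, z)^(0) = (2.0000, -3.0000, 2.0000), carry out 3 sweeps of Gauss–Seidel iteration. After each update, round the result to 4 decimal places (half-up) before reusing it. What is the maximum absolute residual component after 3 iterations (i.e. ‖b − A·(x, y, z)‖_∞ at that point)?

Iteration 1:
  x = (-5 - (4)·-3.0000 - (2)·2.0000) / (9) = 0.3333
  y = (5 - (-3)·0.3333 - (1)·2.0000) / (5) = 0.8000
  z = (4 - (4)·0.3333 - (4)·0.8000) / (12) = -0.0444
Iteration 2:
  x = (-5 - (4)·0.8000 - (2)·-0.0444) / (9) = -0.9012
  y = (5 - (-3)·-0.9012 - (1)·-0.0444) / (5) = 0.4682
  z = (4 - (4)·-0.9012 - (4)·0.4682) / (12) = 0.4777
Iteration 3:
  x = (-5 - (4)·0.4682 - (2)·0.4777) / (9) = -0.8698
  y = (5 - (-3)·-0.8698 - (1)·0.4777) / (5) = 0.3826
  z = (4 - (4)·-0.8698 - (4)·0.3826) / (12) = 0.4957
Residual b − A·x = (0.3064, -0.0181, 0.0004); ∞-norm = 0.3064

0.3064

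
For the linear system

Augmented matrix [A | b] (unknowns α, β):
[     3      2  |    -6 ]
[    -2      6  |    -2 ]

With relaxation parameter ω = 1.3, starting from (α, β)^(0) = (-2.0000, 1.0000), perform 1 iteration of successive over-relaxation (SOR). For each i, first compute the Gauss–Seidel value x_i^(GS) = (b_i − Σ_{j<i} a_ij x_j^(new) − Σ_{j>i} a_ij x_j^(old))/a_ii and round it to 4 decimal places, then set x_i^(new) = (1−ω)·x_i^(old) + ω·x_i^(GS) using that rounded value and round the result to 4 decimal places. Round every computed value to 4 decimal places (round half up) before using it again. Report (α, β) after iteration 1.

(-2.8667, -1.9756)

Iteration 1:
  α: GS value = (-6 - (2)·1.0000) / (3) = -2.6667;  α ← (1−ω)·-2.0000 + ω·-2.6667 = -2.8667
  β: GS value = (-2 - (-2)·-2.8667) / (6) = -1.2889;  β ← (1−ω)·1.0000 + ω·-1.2889 = -1.9756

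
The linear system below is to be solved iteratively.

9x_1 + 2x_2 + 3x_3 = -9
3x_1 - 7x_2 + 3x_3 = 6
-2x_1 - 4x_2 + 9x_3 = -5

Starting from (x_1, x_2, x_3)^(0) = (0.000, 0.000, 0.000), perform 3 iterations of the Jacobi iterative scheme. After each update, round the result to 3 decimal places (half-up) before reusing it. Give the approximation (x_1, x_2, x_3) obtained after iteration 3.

Iteration 1:
  x_1 = (-9 - (2)·0.000 - (3)·0.000) / (9) = -1.000
  x_2 = (6 - (3)·0.000 - (3)·0.000) / (-7) = -0.857
  x_3 = (-5 - (-2)·0.000 - (-4)·0.000) / (9) = -0.556
Iteration 2:
  x_1 = (-9 - (2)·-0.857 - (3)·-0.556) / (9) = -0.624
  x_2 = (6 - (3)·-1.000 - (3)·-0.556) / (-7) = -1.524
  x_3 = (-5 - (-2)·-1.000 - (-4)·-0.857) / (9) = -1.159
Iteration 3:
  x_1 = (-9 - (2)·-1.524 - (3)·-1.159) / (9) = -0.275
  x_2 = (6 - (3)·-0.624 - (3)·-1.159) / (-7) = -1.621
  x_3 = (-5 - (-2)·-0.624 - (-4)·-1.524) / (9) = -1.372

(-0.275, -1.621, -1.372)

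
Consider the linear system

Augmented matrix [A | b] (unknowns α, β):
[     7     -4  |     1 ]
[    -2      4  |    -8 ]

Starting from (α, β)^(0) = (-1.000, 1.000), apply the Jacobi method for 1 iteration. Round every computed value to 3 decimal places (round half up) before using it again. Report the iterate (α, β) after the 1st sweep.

Iteration 1:
  α = (1 - (-4)·1.000) / (7) = 0.714
  β = (-8 - (-2)·-1.000) / (4) = -2.500

(0.714, -2.500)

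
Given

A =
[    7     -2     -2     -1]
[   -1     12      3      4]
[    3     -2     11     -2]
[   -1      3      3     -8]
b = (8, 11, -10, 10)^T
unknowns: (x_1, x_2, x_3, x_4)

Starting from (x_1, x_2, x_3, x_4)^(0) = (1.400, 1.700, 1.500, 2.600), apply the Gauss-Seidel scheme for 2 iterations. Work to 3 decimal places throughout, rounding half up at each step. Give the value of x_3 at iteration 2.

Iteration 1:
  x_1 = (8 - (-2)·1.700 - (-2)·1.500 - (-1)·2.600) / (7) = 2.429
  x_2 = (11 - (-1)·2.429 - (3)·1.500 - (4)·2.600) / (12) = -0.123
  x_3 = (-10 - (3)·2.429 - (-2)·-0.123 - (-2)·2.600) / (11) = -1.121
  x_4 = (10 - (-1)·2.429 - (3)·-0.123 - (3)·-1.121) / (-8) = -2.020
Iteration 2:
  x_1 = (8 - (-2)·-0.123 - (-2)·-1.121 - (-1)·-2.020) / (7) = 0.499
  x_2 = (11 - (-1)·0.499 - (3)·-1.121 - (4)·-2.020) / (12) = 1.912
  x_3 = (-10 - (3)·0.499 - (-2)·1.912 - (-2)·-2.020) / (11) = -1.065
  x_4 = (10 - (-1)·0.499 - (3)·1.912 - (3)·-1.065) / (-8) = -0.995

-1.065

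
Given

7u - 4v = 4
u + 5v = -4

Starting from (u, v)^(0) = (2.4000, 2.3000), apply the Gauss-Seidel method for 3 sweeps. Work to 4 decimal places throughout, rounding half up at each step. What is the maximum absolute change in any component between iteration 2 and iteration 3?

0.2270

Iteration 1:
  u = (4 - (-4)·2.3000) / (7) = 1.8857
  v = (-4 - (1)·1.8857) / (5) = -1.1771
Iteration 2:
  u = (4 - (-4)·-1.1771) / (7) = -0.1012
  v = (-4 - (1)·-0.1012) / (5) = -0.7798
Iteration 3:
  u = (4 - (-4)·-0.7798) / (7) = 0.1258
  v = (-4 - (1)·0.1258) / (5) = -0.8252
Change: (0.2270, -0.0454) → max |·| = 0.2270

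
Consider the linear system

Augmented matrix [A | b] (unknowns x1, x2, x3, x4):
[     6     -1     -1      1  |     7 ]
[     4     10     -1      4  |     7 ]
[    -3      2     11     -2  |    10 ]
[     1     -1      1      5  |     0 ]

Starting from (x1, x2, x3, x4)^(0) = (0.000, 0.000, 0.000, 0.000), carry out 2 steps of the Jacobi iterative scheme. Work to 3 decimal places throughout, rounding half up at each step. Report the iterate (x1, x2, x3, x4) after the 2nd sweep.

(1.435, 0.324, 1.100, -0.275)

Iteration 1:
  x1 = (7 - (-1)·0.000 - (-1)·0.000 - (1)·0.000) / (6) = 1.167
  x2 = (7 - (4)·0.000 - (-1)·0.000 - (4)·0.000) / (10) = 0.700
  x3 = (10 - (-3)·0.000 - (2)·0.000 - (-2)·0.000) / (11) = 0.909
  x4 = (0 - (1)·0.000 - (-1)·0.000 - (1)·0.000) / (5) = 0.000
Iteration 2:
  x1 = (7 - (-1)·0.700 - (-1)·0.909 - (1)·0.000) / (6) = 1.435
  x2 = (7 - (4)·1.167 - (-1)·0.909 - (4)·0.000) / (10) = 0.324
  x3 = (10 - (-3)·1.167 - (2)·0.700 - (-2)·0.000) / (11) = 1.100
  x4 = (0 - (1)·1.167 - (-1)·0.700 - (1)·0.909) / (5) = -0.275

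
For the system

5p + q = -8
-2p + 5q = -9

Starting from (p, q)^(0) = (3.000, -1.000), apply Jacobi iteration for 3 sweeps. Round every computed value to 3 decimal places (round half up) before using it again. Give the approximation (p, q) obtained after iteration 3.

(-1.128, -2.392)

Iteration 1:
  p = (-8 - (1)·-1.000) / (5) = -1.400
  q = (-9 - (-2)·3.000) / (5) = -0.600
Iteration 2:
  p = (-8 - (1)·-0.600) / (5) = -1.480
  q = (-9 - (-2)·-1.400) / (5) = -2.360
Iteration 3:
  p = (-8 - (1)·-2.360) / (5) = -1.128
  q = (-9 - (-2)·-1.480) / (5) = -2.392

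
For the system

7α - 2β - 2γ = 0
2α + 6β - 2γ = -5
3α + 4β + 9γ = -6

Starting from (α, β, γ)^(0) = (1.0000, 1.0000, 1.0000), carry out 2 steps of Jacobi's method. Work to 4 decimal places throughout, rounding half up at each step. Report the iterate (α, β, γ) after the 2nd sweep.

Iteration 1:
  α = (0 - (-2)·1.0000 - (-2)·1.0000) / (7) = 0.5714
  β = (-5 - (2)·1.0000 - (-2)·1.0000) / (6) = -0.8333
  γ = (-6 - (3)·1.0000 - (4)·1.0000) / (9) = -1.4444
Iteration 2:
  α = (0 - (-2)·-0.8333 - (-2)·-1.4444) / (7) = -0.6508
  β = (-5 - (2)·0.5714 - (-2)·-1.4444) / (6) = -1.5053
  γ = (-6 - (3)·0.5714 - (4)·-0.8333) / (9) = -0.4868

(-0.6508, -1.5053, -0.4868)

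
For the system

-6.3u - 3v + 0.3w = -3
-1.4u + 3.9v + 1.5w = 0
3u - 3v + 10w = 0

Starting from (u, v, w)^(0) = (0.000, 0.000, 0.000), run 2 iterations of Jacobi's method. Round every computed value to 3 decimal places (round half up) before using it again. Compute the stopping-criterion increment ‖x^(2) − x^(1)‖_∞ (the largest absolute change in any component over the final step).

0.171

Iteration 1:
  u = (-3 - (-3)·0.000 - (0.3)·0.000) / (-6.3) = 0.476
  v = (0 - (-1.4)·0.000 - (1.5)·0.000) / (3.9) = 0.000
  w = (0 - (3)·0.000 - (-3)·0.000) / (10) = 0.000
Iteration 2:
  u = (-3 - (-3)·0.000 - (0.3)·0.000) / (-6.3) = 0.476
  v = (0 - (-1.4)·0.476 - (1.5)·0.000) / (3.9) = 0.171
  w = (0 - (3)·0.476 - (-3)·0.000) / (10) = -0.143
Change: (0.000, 0.171, -0.143) → max |·| = 0.171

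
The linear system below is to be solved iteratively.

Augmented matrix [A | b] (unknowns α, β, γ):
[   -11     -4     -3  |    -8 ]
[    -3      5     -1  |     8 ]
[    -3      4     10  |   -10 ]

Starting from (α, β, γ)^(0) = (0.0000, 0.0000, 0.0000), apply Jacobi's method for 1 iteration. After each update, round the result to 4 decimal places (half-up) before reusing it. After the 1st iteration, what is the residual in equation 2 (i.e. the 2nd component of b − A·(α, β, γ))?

1.1819

Iteration 1:
  α = (-8 - (-4)·0.0000 - (-3)·0.0000) / (-11) = 0.7273
  β = (8 - (-3)·0.0000 - (-1)·0.0000) / (5) = 1.6000
  γ = (-10 - (-3)·0.0000 - (4)·0.0000) / (10) = -1.0000
Residual b − A·x = (3.4003, 1.1819, -4.2181)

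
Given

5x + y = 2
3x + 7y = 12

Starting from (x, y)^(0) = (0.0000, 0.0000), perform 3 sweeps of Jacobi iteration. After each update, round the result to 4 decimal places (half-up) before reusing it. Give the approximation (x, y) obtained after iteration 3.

Iteration 1:
  x = (2 - (1)·0.0000) / (5) = 0.4000
  y = (12 - (3)·0.0000) / (7) = 1.7143
Iteration 2:
  x = (2 - (1)·1.7143) / (5) = 0.0571
  y = (12 - (3)·0.4000) / (7) = 1.5429
Iteration 3:
  x = (2 - (1)·1.5429) / (5) = 0.0914
  y = (12 - (3)·0.0571) / (7) = 1.6898

(0.0914, 1.6898)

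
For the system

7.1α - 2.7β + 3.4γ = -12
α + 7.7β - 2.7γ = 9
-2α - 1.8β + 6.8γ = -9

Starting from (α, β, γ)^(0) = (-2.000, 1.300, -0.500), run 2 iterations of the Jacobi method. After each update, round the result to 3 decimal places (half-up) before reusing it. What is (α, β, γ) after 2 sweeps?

(-0.463, 0.743, -1.273)

Iteration 1:
  α = (-12 - (-2.7)·1.300 - (3.4)·-0.500) / (7.1) = -0.956
  β = (9 - (1)·-2.000 - (-2.7)·-0.500) / (7.7) = 1.253
  γ = (-9 - (-2)·-2.000 - (-1.8)·1.300) / (6.8) = -1.568
Iteration 2:
  α = (-12 - (-2.7)·1.253 - (3.4)·-1.568) / (7.1) = -0.463
  β = (9 - (1)·-0.956 - (-2.7)·-1.568) / (7.7) = 0.743
  γ = (-9 - (-2)·-0.956 - (-1.8)·1.253) / (6.8) = -1.273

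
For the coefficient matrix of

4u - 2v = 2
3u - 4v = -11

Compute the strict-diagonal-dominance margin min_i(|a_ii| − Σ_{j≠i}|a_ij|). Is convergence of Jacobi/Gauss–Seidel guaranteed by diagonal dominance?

row 1: |4| − (2) = 2
row 2: |-4| − (3) = 1
minimum over rows = 1 → strictly diagonally dominant (convergence guaranteed)

1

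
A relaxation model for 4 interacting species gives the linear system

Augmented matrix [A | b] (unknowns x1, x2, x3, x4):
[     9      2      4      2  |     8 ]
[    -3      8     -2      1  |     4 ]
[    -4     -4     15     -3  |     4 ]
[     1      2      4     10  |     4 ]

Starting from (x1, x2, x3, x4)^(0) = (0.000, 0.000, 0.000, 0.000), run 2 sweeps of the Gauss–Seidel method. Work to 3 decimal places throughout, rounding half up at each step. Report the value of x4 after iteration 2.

-0.043

Iteration 1:
  x1 = (8 - (2)·0.000 - (4)·0.000 - (2)·0.000) / (9) = 0.889
  x2 = (4 - (-3)·0.889 - (-2)·0.000 - (1)·0.000) / (8) = 0.833
  x3 = (4 - (-4)·0.889 - (-4)·0.833 - (-3)·0.000) / (15) = 0.726
  x4 = (4 - (1)·0.889 - (2)·0.833 - (4)·0.726) / (10) = -0.146
Iteration 2:
  x1 = (8 - (2)·0.833 - (4)·0.726 - (2)·-0.146) / (9) = 0.414
  x2 = (4 - (-3)·0.414 - (-2)·0.726 - (1)·-0.146) / (8) = 0.855
  x3 = (4 - (-4)·0.414 - (-4)·0.855 - (-3)·-0.146) / (15) = 0.576
  x4 = (4 - (1)·0.414 - (2)·0.855 - (4)·0.576) / (10) = -0.043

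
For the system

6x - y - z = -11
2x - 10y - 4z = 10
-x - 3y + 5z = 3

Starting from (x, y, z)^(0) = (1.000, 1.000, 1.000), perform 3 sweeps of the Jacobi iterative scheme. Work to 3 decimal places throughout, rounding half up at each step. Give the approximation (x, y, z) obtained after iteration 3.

(-2.213, -1.192, -0.876)

Iteration 1:
  x = (-11 - (-1)·1.000 - (-1)·1.000) / (6) = -1.500
  y = (10 - (2)·1.000 - (-4)·1.000) / (-10) = -1.200
  z = (3 - (-1)·1.000 - (-3)·1.000) / (5) = 1.400
Iteration 2:
  x = (-11 - (-1)·-1.200 - (-1)·1.400) / (6) = -1.800
  y = (10 - (2)·-1.500 - (-4)·1.400) / (-10) = -1.860
  z = (3 - (-1)·-1.500 - (-3)·-1.200) / (5) = -0.420
Iteration 3:
  x = (-11 - (-1)·-1.860 - (-1)·-0.420) / (6) = -2.213
  y = (10 - (2)·-1.800 - (-4)·-0.420) / (-10) = -1.192
  z = (3 - (-1)·-1.800 - (-3)·-1.860) / (5) = -0.876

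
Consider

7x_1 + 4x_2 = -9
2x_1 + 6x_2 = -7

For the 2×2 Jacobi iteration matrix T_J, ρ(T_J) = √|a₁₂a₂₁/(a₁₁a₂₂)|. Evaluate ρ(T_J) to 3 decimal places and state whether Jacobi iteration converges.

a₁₂a₂₁/(a₁₁a₂₂) = (4)·(2) / ((7)·(6)) = 0.190476
ρ = √|0.190476| = √0.190476 = 0.436
ρ < 1, so Jacobi converges

0.436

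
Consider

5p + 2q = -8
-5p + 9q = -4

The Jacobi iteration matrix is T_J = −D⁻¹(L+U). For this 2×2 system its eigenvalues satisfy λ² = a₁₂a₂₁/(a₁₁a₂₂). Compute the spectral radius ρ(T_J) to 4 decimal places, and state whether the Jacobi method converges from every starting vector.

0.4714

a₁₂a₂₁/(a₁₁a₂₂) = (2)·(-5) / ((5)·(9)) = -0.222222
ρ = √|-0.222222| = √0.222222 = 0.4714
ρ < 1, so Jacobi converges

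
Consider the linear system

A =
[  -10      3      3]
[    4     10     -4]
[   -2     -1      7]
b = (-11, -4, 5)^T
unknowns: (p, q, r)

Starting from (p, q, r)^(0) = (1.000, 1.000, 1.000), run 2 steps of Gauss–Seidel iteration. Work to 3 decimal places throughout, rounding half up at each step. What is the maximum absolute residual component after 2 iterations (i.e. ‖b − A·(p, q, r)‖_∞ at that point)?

Iteration 1:
  p = (-11 - (3)·1.000 - (3)·1.000) / (-10) = 1.700
  q = (-4 - (4)·1.700 - (-4)·1.000) / (10) = -0.680
  r = (5 - (-2)·1.700 - (-1)·-0.680) / (7) = 1.103
Iteration 2:
  p = (-11 - (3)·-0.680 - (3)·1.103) / (-10) = 1.227
  q = (-4 - (4)·1.227 - (-4)·1.103) / (10) = -0.450
  r = (5 - (-2)·1.227 - (-1)·-0.450) / (7) = 1.001
Residual b − A·x = (-0.383, -0.404, -0.003); ∞-norm = 0.404

0.404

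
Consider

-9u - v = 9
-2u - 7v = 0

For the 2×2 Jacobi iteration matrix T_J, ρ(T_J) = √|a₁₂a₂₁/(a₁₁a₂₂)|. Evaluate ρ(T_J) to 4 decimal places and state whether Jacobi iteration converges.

a₁₂a₂₁/(a₁₁a₂₂) = (-1)·(-2) / ((-9)·(-7)) = 0.031746
ρ = √|0.031746| = √0.031746 = 0.1782
ρ < 1, so Jacobi converges

0.1782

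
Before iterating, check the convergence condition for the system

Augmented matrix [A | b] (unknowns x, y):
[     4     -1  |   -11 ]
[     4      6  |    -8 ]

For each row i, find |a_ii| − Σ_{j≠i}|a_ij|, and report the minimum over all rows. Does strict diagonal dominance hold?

2

row 1: |4| − (1) = 3
row 2: |6| − (4) = 2
minimum over rows = 2 → strictly diagonally dominant (convergence guaranteed)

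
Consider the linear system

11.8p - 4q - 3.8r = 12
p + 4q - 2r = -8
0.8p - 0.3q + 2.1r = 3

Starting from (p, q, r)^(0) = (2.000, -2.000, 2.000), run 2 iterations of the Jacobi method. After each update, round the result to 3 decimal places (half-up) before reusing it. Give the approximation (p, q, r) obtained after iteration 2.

Iteration 1:
  p = (12 - (-4)·-2.000 - (-3.8)·2.000) / (11.8) = 0.983
  q = (-8 - (1)·2.000 - (-2)·2.000) / (4) = -1.500
  r = (3 - (0.8)·2.000 - (-0.3)·-2.000) / (2.1) = 0.381
Iteration 2:
  p = (12 - (-4)·-1.500 - (-3.8)·0.381) / (11.8) = 0.631
  q = (-8 - (1)·0.983 - (-2)·0.381) / (4) = -2.055
  r = (3 - (0.8)·0.983 - (-0.3)·-1.500) / (2.1) = 0.840

(0.631, -2.055, 0.840)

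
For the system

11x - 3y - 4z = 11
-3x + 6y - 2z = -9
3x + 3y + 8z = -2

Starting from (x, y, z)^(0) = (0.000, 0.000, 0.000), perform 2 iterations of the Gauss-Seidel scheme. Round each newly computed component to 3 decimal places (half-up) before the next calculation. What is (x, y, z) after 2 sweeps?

Iteration 1:
  x = (11 - (-3)·0.000 - (-4)·0.000) / (11) = 1.000
  y = (-9 - (-3)·1.000 - (-2)·0.000) / (6) = -1.000
  z = (-2 - (3)·1.000 - (3)·-1.000) / (8) = -0.250
Iteration 2:
  x = (11 - (-3)·-1.000 - (-4)·-0.250) / (11) = 0.636
  y = (-9 - (-3)·0.636 - (-2)·-0.250) / (6) = -1.265
  z = (-2 - (3)·0.636 - (3)·-1.265) / (8) = -0.014

(0.636, -1.265, -0.014)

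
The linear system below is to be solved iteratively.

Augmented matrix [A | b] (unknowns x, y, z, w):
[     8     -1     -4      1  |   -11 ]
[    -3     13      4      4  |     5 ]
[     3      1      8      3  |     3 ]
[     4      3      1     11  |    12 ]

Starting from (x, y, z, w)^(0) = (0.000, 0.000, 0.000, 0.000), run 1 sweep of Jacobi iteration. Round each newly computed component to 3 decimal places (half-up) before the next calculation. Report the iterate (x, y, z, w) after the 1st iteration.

Iteration 1:
  x = (-11 - (-1)·0.000 - (-4)·0.000 - (1)·0.000) / (8) = -1.375
  y = (5 - (-3)·0.000 - (4)·0.000 - (4)·0.000) / (13) = 0.385
  z = (3 - (3)·0.000 - (1)·0.000 - (3)·0.000) / (8) = 0.375
  w = (12 - (4)·0.000 - (3)·0.000 - (1)·0.000) / (11) = 1.091

(-1.375, 0.385, 0.375, 1.091)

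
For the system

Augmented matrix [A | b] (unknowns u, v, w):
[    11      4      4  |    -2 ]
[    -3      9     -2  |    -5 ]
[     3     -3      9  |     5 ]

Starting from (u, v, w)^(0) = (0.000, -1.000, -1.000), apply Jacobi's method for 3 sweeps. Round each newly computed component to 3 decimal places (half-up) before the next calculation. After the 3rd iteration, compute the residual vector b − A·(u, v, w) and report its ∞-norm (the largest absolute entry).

0.517

Iteration 1:
  u = (-2 - (4)·-1.000 - (4)·-1.000) / (11) = 0.545
  v = (-5 - (-3)·0.000 - (-2)·-1.000) / (9) = -0.778
  w = (5 - (3)·0.000 - (-3)·-1.000) / (9) = 0.222
Iteration 2:
  u = (-2 - (4)·-0.778 - (4)·0.222) / (11) = 0.020
  v = (-5 - (-3)·0.545 - (-2)·0.222) / (9) = -0.325
  w = (5 - (3)·0.545 - (-3)·-0.778) / (9) = 0.115
Iteration 3:
  u = (-2 - (4)·-0.325 - (4)·0.115) / (11) = -0.105
  v = (-5 - (-3)·0.020 - (-2)·0.115) / (9) = -0.523
  w = (5 - (3)·0.020 - (-3)·-0.325) / (9) = 0.441
Residual b − A·x = (-0.517, 0.274, -0.223); ∞-norm = 0.517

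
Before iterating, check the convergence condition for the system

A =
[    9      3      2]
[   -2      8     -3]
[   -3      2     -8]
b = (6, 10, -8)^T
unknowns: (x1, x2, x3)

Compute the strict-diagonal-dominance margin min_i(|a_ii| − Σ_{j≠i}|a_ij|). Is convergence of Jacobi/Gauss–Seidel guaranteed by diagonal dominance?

row 1: |9| − (3+2) = 4
row 2: |8| − (2+3) = 3
row 3: |-8| − (3+2) = 3
minimum over rows = 3 → strictly diagonally dominant (convergence guaranteed)

3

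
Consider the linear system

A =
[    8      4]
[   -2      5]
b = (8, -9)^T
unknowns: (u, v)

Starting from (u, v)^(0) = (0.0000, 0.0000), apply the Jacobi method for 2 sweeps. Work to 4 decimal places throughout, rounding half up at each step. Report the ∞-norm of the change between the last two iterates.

0.9000

Iteration 1:
  u = (8 - (4)·0.0000) / (8) = 1.0000
  v = (-9 - (-2)·0.0000) / (5) = -1.8000
Iteration 2:
  u = (8 - (4)·-1.8000) / (8) = 1.9000
  v = (-9 - (-2)·1.0000) / (5) = -1.4000
Change: (0.9000, 0.4000) → max |·| = 0.9000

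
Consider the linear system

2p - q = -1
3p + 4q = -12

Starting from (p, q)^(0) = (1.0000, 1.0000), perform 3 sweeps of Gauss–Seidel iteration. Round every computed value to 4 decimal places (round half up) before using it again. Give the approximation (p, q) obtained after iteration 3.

Iteration 1:
  p = (-1 - (-1)·1.0000) / (2) = 0.0000
  q = (-12 - (3)·0.0000) / (4) = -3.0000
Iteration 2:
  p = (-1 - (-1)·-3.0000) / (2) = -2.0000
  q = (-12 - (3)·-2.0000) / (4) = -1.5000
Iteration 3:
  p = (-1 - (-1)·-1.5000) / (2) = -1.2500
  q = (-12 - (3)·-1.2500) / (4) = -2.0625

(-1.2500, -2.0625)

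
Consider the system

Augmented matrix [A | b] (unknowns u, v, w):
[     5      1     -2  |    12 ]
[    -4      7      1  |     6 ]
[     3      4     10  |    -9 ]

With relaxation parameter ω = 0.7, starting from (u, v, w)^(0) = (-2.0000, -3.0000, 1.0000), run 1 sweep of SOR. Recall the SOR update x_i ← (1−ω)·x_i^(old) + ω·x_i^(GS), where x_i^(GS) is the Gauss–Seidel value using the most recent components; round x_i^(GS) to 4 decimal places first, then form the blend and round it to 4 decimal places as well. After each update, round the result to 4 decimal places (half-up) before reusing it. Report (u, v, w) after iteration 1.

(1.7800, 0.3120, -0.7912)

Iteration 1:
  u: GS value = (12 - (1)·-3.0000 - (-2)·1.0000) / (5) = 3.4000;  u ← (1−ω)·-2.0000 + ω·3.4000 = 1.7800
  v: GS value = (6 - (-4)·1.7800 - (1)·1.0000) / (7) = 1.7314;  v ← (1−ω)·-3.0000 + ω·1.7314 = 0.3120
  w: GS value = (-9 - (3)·1.7800 - (4)·0.3120) / (10) = -1.5588;  w ← (1−ω)·1.0000 + ω·-1.5588 = -0.7912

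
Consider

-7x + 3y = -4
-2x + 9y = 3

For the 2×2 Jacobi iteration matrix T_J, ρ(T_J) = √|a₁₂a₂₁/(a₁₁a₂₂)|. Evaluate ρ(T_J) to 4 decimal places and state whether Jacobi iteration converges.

a₁₂a₂₁/(a₁₁a₂₂) = (3)·(-2) / ((-7)·(9)) = 0.095238
ρ = √|0.095238| = √0.095238 = 0.3086
ρ < 1, so Jacobi converges

0.3086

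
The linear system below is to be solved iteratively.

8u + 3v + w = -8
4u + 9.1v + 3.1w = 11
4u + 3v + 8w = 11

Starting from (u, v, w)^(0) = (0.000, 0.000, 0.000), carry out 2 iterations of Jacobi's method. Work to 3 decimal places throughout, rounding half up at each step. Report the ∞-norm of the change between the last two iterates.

0.625

Iteration 1:
  u = (-8 - (3)·0.000 - (1)·0.000) / (8) = -1.000
  v = (11 - (4)·0.000 - (3.1)·0.000) / (9.1) = 1.209
  w = (11 - (4)·0.000 - (3)·0.000) / (8) = 1.375
Iteration 2:
  u = (-8 - (3)·1.209 - (1)·1.375) / (8) = -1.625
  v = (11 - (4)·-1.000 - (3.1)·1.375) / (9.1) = 1.180
  w = (11 - (4)·-1.000 - (3)·1.209) / (8) = 1.422
Change: (-0.625, -0.029, 0.047) → max |·| = 0.625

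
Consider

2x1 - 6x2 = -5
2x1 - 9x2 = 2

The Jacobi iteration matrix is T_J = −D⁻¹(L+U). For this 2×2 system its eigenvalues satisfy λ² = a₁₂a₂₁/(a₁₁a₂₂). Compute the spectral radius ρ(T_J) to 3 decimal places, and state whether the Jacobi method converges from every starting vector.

0.816

a₁₂a₂₁/(a₁₁a₂₂) = (-6)·(2) / ((2)·(-9)) = 0.666667
ρ = √|0.666667| = √0.666667 = 0.816
ρ < 1, so Jacobi converges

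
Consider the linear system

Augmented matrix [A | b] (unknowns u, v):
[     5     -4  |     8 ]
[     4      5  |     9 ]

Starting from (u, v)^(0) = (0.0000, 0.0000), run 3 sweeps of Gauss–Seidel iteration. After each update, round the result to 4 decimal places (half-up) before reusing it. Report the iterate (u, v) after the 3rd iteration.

Iteration 1:
  u = (8 - (-4)·0.0000) / (5) = 1.6000
  v = (9 - (4)·1.6000) / (5) = 0.5200
Iteration 2:
  u = (8 - (-4)·0.5200) / (5) = 2.0160
  v = (9 - (4)·2.0160) / (5) = 0.1872
Iteration 3:
  u = (8 - (-4)·0.1872) / (5) = 1.7498
  v = (9 - (4)·1.7498) / (5) = 0.4002

(1.7498, 0.4002)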